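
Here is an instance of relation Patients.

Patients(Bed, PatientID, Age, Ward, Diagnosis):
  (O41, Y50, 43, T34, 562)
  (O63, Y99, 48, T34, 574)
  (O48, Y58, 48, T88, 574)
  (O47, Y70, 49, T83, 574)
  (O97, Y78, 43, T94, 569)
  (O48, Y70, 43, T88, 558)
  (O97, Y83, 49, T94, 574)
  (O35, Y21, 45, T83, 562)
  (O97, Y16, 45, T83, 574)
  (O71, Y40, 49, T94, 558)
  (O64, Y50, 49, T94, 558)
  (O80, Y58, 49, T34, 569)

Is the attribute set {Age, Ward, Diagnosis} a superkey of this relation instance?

Two distinct rows share (Age=49, Ward=T94, Diagnosis=558), so {Age, Ward, Diagnosis} does not determine every attribute — not a superkey.

No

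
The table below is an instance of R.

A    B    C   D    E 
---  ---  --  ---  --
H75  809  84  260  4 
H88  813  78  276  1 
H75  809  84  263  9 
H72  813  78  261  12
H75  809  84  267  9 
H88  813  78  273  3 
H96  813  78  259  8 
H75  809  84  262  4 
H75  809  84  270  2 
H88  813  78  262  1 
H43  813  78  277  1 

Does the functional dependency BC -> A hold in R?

No

(B=809, C=84): 5 rows → A = H75, H75, H75, H75, H75 ✓
(B=813, C=78): 6 rows → A takes values {H88, H72, H96, H43} — violation
Two rows agree on BC but differ on A, so BC -> A does not hold.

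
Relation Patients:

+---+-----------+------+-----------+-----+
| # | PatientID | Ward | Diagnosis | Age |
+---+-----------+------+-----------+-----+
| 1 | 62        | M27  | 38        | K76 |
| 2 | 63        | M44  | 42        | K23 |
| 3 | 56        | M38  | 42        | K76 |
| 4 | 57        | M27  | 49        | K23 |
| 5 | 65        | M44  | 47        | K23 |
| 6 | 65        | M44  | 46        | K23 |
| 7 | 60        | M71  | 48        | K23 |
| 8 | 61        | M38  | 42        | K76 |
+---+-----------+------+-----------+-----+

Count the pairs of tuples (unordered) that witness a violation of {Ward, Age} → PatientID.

(Ward=M44, Age=K23): violating pairs (2,5), (2,6) — 2 pairs.
(Ward=M38, Age=K76): violating pairs (3,8) — 1 pair.

3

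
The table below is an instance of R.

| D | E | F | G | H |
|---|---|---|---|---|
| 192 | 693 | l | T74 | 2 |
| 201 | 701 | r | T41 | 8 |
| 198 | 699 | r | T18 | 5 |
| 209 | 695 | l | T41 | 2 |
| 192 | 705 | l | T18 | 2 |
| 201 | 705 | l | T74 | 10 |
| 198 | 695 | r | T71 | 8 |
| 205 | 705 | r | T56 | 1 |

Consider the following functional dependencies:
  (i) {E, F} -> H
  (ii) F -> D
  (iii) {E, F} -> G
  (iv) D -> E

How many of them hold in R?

0

(i) {E, F} -> H: (E=705, F=l): 2 rows → H takes values {2, 10} — violation — fails.
(ii) F -> D: F=l: 4 rows → D takes values {192, 209, 201} — violation; F=r: 4 rows → D takes values {201, 198, 205} — violation — fails.
(iii) {E, F} -> G: (E=705, F=l): 2 rows → G takes values {T18, T74} — violation — fails.
(iv) D -> E: D=192: 2 rows → E takes values {693, 705} — violation; D=201: 2 rows → E takes values {701, 705} — violation; D=198: 2 rows → E takes values {699, 695} — violation — fails.
None of the 4 dependencies hold.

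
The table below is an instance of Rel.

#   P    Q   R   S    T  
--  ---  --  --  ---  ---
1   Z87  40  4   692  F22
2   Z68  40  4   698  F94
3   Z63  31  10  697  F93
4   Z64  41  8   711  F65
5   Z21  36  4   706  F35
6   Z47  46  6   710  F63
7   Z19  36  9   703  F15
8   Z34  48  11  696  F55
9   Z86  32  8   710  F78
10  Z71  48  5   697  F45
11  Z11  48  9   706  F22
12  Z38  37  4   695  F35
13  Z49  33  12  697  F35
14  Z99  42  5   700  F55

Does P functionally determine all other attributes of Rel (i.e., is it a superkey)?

All 14 rows have distinct P values, so P → (all attributes) holds and P is a superkey.

Yes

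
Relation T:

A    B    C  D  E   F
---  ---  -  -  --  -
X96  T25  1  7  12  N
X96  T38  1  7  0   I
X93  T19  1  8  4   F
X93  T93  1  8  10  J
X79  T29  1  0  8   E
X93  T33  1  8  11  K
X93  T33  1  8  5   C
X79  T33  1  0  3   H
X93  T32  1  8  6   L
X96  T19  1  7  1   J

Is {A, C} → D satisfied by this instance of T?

(A=X96, C=1): 3 rows → D = 7, 7, 7 ✓
(A=X93, C=1): 5 rows → D = 8, 8, 8, 8, 8 ✓
(A=X79, C=1): 2 rows → D = 0, 0 ✓
Every {A, C} value is associated with a single D value, so {A, C} → D holds.

Yes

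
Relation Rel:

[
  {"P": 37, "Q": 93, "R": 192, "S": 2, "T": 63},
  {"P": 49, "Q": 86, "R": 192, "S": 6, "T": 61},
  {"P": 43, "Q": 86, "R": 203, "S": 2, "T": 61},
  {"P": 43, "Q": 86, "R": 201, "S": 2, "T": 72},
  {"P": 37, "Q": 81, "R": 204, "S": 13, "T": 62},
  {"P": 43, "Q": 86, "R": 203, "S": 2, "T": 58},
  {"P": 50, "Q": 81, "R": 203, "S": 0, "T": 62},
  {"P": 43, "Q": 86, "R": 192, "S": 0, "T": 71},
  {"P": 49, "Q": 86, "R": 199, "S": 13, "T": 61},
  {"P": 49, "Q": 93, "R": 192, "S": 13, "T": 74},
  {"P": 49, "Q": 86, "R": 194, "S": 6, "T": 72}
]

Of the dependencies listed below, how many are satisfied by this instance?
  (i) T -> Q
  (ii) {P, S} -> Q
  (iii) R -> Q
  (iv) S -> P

1

(i) T -> Q: every LHS value maps to a single RHS value — holds.
(ii) {P, S} -> Q: (P=49, S=13): 2 rows → Q takes values {86, 93} — violation — fails.
(iii) R -> Q: R=192: 4 rows → Q takes values {93, 86} — violation; R=203: 3 rows → Q takes values {86, 81} — violation — fails.
(iv) S -> P: S=2: 4 rows → P takes values {37, 43} — violation; S=13: 3 rows → P takes values {37, 49} — violation; S=0: 2 rows → P takes values {50, 43} — violation — fails.
1 of the 4 dependencies holds.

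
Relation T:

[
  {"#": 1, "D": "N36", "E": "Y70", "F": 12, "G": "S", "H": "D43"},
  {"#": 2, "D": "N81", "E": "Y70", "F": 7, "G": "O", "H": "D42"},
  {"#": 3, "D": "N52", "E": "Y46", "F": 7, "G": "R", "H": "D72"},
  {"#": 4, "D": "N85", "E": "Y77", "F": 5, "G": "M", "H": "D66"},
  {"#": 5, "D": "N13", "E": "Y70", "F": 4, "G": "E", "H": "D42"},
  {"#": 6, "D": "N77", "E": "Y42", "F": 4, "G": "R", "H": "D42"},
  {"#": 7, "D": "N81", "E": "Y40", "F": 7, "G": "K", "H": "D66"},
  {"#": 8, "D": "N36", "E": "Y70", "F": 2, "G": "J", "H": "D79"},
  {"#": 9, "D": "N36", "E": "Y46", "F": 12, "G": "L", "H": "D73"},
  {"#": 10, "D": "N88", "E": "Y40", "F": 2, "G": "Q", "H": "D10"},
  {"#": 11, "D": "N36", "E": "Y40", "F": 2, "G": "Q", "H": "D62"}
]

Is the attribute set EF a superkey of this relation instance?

Rows 10 and 11 have the same EF value (E=Y40, F=2) but are distinct tuples, so EF does not determine every attribute — not a superkey.

No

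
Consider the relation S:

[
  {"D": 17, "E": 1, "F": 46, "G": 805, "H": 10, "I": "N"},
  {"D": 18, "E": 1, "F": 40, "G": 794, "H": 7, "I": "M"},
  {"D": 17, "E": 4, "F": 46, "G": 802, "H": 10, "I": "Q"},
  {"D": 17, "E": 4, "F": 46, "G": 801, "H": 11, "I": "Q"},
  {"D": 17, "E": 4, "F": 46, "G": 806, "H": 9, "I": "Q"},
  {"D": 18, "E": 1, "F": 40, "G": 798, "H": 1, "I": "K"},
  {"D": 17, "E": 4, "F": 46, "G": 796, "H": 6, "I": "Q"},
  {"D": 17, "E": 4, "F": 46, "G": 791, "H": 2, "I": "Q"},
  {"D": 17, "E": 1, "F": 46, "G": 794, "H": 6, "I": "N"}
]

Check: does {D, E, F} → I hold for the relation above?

(D=17, E=1, F=46): 2 rows → I = N, N ✓
(D=18, E=1, F=40): 2 rows → I takes values {M, K} — violation
(D=17, E=4, F=46): 5 rows → I = Q, Q, Q, Q, Q ✓
Two rows agree on {D, E, F} but differ on I, so {D, E, F} → I does not hold.

No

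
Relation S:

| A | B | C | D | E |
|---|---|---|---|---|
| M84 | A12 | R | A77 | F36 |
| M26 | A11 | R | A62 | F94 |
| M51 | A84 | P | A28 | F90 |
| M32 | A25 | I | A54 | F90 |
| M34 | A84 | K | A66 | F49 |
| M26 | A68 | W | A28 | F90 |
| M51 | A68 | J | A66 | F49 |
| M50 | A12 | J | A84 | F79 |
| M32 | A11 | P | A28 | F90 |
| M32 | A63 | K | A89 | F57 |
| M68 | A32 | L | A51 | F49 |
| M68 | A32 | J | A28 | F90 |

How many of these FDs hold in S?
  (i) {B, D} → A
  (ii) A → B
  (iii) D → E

(i) {B, D} → A: every LHS value maps to a single RHS value — holds.
(ii) A → B: A=M26: 2 rows → B takes values {A11, A68} — violation; A=M51: 2 rows → B takes values {A84, A68} — violation; A=M32: 3 rows → B takes values {A25, A11, A63} — violation — fails.
(iii) D → E: every LHS value maps to a single RHS value — holds.
2 of the 3 dependencies hold.

2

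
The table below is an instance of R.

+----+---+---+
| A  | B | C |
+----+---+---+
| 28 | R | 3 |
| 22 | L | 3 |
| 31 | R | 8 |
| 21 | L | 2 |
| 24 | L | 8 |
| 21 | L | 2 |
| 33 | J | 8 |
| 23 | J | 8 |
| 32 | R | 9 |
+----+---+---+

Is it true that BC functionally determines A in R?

(B=R, C=3): 1 row → A = 28 ✓
(B=L, C=3): 1 row → A = 22 ✓
(B=R, C=8): 1 row → A = 31 ✓
(B=L, C=2): 2 rows → A = 21, 21 ✓
(B=L, C=8): 1 row → A = 24 ✓
(B=J, C=8): 2 rows → A takes values {33, 23} — violation
(B=R, C=9): 1 row → A = 32 ✓
Two rows agree on BC but differ on A, so BC → A does not hold.

No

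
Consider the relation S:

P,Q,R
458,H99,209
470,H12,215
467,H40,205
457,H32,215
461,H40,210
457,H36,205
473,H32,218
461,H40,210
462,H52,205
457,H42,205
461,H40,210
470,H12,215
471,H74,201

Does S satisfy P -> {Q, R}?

No

P=458: 1 row → {Q,R} = (H99, 209) ✓
P=470: 2 rows → {Q,R} = (H12, 215), (H12, 215) ✓
P=467: 1 row → {Q,R} = (H40, 205) ✓
P=457: 3 rows → {Q,R} takes values {(H32, 215), (H36, 205), (H42, 205)} — violation
P=461: 3 rows → {Q,R} = (H40, 210), (H40, 210), (H40, 210) ✓
P=473: 1 row → {Q,R} = (H32, 218) ✓
P=462: 1 row → {Q,R} = (H52, 205) ✓
P=471: 1 row → {Q,R} = (H74, 201) ✓
Two rows agree on P but differ on {Q, R}, so P -> {Q, R} does not hold.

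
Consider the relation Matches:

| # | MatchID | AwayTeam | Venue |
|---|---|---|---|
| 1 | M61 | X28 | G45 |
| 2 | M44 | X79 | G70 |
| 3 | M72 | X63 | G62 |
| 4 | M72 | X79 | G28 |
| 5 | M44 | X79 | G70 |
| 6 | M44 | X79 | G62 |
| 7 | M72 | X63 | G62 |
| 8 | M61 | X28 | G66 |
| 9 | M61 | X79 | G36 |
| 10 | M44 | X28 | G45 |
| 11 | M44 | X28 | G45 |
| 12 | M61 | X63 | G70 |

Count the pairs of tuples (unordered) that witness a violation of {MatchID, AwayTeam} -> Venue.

(MatchID=M61, AwayTeam=X28): violating pairs (1,8) — 1 pair.
(MatchID=M44, AwayTeam=X79): violating pairs (2,6), (5,6) — 2 pairs.
(MatchID=M72, AwayTeam=X63): all 2 rows agree on Venue — 0 pairs.
(MatchID=M44, AwayTeam=X28): all 2 rows agree on Venue — 0 pairs.

3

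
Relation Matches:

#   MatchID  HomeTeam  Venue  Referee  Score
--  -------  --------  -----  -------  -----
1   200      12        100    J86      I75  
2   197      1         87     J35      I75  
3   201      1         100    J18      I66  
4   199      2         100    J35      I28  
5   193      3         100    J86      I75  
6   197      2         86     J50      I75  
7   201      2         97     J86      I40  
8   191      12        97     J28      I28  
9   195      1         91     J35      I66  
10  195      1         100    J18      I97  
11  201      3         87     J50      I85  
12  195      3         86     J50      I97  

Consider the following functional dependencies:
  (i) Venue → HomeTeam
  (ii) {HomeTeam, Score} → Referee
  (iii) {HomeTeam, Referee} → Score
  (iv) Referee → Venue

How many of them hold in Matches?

0

(i) Venue → HomeTeam: Venue=100: rows 1, 3, 4, 5, 10 → HomeTeam takes values {12, 1, 2, 3} — violation; Venue=87: rows 2, 11 → HomeTeam takes values {1, 3} — violation; Venue=86: rows 6, 12 → HomeTeam takes values {2, 3} — violation; Venue=97: rows 7, 8 → HomeTeam takes values {2, 12} — violation — fails.
(ii) {HomeTeam, Score} → Referee: (HomeTeam=1, Score=I66): rows 3, 9 → Referee takes values {J18, J35} — violation — fails.
(iii) {HomeTeam, Referee} → Score: (HomeTeam=1, Referee=J35): rows 2, 9 → Score takes values {I75, I66} — violation; (HomeTeam=1, Referee=J18): rows 3, 10 → Score takes values {I66, I97} — violation; (HomeTeam=3, Referee=J50): rows 11, 12 → Score takes values {I85, I97} — violation — fails.
(iv) Referee → Venue: Referee=J86: rows 1, 5, 7 → Venue takes values {100, 97} — violation; Referee=J35: rows 2, 4, 9 → Venue takes values {87, 100, 91} — violation; Referee=J50: rows 6, 11, 12 → Venue takes values {86, 87} — violation — fails.
None of the 4 dependencies hold.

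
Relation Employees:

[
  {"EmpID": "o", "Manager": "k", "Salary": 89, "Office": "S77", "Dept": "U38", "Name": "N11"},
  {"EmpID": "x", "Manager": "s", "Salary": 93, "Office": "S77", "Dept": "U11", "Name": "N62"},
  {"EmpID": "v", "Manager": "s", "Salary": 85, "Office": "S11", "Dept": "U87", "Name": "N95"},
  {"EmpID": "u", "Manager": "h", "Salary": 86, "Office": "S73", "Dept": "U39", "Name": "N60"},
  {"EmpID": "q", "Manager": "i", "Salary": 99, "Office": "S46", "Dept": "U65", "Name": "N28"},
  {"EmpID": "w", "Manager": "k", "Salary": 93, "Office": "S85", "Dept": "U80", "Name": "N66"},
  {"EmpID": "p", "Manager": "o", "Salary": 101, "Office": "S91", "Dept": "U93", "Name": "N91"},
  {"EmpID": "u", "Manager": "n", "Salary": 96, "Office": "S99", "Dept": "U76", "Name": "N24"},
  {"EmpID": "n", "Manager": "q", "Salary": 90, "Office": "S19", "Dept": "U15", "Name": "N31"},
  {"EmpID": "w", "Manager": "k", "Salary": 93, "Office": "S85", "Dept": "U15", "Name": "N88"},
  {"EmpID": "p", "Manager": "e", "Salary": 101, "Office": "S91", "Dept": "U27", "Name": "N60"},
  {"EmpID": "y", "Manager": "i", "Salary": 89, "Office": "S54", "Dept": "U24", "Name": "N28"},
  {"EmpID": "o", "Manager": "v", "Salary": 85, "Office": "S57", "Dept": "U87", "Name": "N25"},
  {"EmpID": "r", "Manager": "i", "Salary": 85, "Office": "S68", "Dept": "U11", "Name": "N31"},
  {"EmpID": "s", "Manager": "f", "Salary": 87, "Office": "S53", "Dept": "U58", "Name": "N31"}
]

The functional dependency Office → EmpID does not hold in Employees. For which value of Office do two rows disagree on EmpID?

Office=S77: 2 rows → EmpID takes values {o, x} — violation
Office=S11: 1 row → EmpID = v ✓
Office=S73: 1 row → EmpID = u ✓
Office=S46: 1 row → EmpID = q ✓
Office=S85: 2 rows → EmpID = w, w ✓
Office=S91: 2 rows → EmpID = p, p ✓
Office=S99: 1 row → EmpID = u ✓
Office=S19: 1 row → EmpID = n ✓
Office=S54: 1 row → EmpID = y ✓
Office=S57: 1 row → EmpID = o ✓
Office=S68: 1 row → EmpID = r ✓
Office=S53: 1 row → EmpID = s ✓
The only Office value with inconsistent EmpID is Office=S77.

S77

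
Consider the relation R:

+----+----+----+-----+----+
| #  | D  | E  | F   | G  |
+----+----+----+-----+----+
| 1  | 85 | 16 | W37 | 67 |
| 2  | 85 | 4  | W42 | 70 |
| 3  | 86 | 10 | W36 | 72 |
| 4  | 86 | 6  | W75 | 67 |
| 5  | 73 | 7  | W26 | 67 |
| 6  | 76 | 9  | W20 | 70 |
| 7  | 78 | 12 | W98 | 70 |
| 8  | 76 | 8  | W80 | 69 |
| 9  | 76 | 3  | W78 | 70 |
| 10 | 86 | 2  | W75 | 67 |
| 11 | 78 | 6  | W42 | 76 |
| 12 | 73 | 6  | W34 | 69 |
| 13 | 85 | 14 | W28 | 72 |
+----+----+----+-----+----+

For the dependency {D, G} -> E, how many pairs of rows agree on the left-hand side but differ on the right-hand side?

(D=86, G=67): violating pairs (4,10) — 1 pair.
(D=76, G=70): violating pairs (6,9) — 1 pair.

2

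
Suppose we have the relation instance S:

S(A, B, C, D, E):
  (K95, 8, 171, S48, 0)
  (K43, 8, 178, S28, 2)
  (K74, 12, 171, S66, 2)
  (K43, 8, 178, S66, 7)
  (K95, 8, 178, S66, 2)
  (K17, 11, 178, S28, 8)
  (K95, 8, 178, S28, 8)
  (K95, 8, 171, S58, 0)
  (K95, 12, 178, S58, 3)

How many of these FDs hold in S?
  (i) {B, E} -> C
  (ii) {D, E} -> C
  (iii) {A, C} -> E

(i) {B, E} -> C: every LHS value maps to a single RHS value — holds.
(ii) {D, E} -> C: (D=S66, E=2): 2 rows → C takes values {171, 178} — violation — fails.
(iii) {A, C} -> E: (A=K43, C=178): 2 rows → E takes values {2, 7} — violation; (A=K95, C=178): 3 rows → E takes values {2, 8, 3} — violation — fails.
1 of the 3 dependencies holds.

1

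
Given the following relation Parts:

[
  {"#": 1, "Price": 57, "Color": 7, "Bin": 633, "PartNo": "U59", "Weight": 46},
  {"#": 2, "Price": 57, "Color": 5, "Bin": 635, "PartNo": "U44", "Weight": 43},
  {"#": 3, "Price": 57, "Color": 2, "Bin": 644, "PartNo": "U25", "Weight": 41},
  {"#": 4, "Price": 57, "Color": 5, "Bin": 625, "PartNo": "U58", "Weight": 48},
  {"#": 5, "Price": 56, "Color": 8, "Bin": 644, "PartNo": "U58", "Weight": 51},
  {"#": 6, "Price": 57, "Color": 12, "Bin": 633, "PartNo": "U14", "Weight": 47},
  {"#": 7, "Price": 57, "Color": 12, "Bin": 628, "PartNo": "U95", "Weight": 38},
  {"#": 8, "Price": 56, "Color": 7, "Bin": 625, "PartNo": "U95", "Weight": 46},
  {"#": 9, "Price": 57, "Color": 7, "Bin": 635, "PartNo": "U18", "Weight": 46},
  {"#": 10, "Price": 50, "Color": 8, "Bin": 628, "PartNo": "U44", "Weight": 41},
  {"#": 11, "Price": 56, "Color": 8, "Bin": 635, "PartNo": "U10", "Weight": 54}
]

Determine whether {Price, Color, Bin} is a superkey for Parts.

Yes

All 11 rows have distinct {Price, Color, Bin} values, so {Price, Color, Bin} → (all attributes) holds and {Price, Color, Bin} is a superkey.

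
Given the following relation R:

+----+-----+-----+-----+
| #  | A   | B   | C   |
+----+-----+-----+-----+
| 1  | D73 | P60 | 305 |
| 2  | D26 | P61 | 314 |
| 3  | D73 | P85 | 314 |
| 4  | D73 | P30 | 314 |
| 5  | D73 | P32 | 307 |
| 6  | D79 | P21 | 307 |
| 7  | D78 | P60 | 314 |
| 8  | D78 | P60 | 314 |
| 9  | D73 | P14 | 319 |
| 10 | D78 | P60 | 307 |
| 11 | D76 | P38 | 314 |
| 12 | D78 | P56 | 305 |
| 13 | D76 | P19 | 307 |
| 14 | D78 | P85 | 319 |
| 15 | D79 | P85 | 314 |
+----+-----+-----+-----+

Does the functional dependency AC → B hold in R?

(A=D73, C=305): row 1 → B = P60 ✓
(A=D26, C=314): row 2 → B = P61 ✓
(A=D73, C=314): rows 3, 4 → B takes values {P85, P30} — violation
(A=D73, C=307): row 5 → B = P32 ✓
(A=D79, C=307): row 6 → B = P21 ✓
(A=D78, C=314): rows 7, 8 → B = P60, P60 ✓
(A=D73, C=319): row 9 → B = P14 ✓
(A=D78, C=307): row 10 → B = P60 ✓
(A=D76, C=314): row 11 → B = P38 ✓
(A=D78, C=305): row 12 → B = P56 ✓
(A=D76, C=307): row 13 → B = P19 ✓
(A=D78, C=319): row 14 → B = P85 ✓
(A=D79, C=314): row 15 → B = P85 ✓
Two rows agree on AC but differ on B, so AC → B does not hold.

No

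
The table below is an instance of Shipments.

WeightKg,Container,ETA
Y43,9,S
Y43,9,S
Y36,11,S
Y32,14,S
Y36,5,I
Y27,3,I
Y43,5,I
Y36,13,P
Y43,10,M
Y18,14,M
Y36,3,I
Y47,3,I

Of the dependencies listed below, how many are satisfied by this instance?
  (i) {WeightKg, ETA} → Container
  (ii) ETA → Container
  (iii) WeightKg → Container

0

(i) {WeightKg, ETA} → Container: (WeightKg=Y36, ETA=I): 2 rows → Container takes values {5, 3} — violation — fails.
(ii) ETA → Container: ETA=S: 4 rows → Container takes values {9, 11, 14} — violation; ETA=I: 5 rows → Container takes values {5, 3} — violation; ETA=M: 2 rows → Container takes values {10, 14} — violation — fails.
(iii) WeightKg → Container: WeightKg=Y43: 4 rows → Container takes values {9, 5, 10} — violation; WeightKg=Y36: 4 rows → Container takes values {11, 5, 13, 3} — violation — fails.
None of the 3 dependencies hold.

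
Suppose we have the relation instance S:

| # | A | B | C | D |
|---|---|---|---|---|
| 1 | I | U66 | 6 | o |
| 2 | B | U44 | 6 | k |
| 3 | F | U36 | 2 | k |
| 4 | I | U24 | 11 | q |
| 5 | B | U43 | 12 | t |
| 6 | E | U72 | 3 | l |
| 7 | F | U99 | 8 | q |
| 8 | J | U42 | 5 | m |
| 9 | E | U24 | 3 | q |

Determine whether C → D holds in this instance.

C=6: rows 1, 2 → D takes values {o, k} — violation
C=2: row 3 → D = k ✓
C=11: row 4 → D = q ✓
C=12: row 5 → D = t ✓
C=3: rows 6, 9 → D takes values {l, q} — violation
C=8: row 7 → D = q ✓
C=5: row 8 → D = m ✓
Two rows agree on C but differ on D, so C → D does not hold.

No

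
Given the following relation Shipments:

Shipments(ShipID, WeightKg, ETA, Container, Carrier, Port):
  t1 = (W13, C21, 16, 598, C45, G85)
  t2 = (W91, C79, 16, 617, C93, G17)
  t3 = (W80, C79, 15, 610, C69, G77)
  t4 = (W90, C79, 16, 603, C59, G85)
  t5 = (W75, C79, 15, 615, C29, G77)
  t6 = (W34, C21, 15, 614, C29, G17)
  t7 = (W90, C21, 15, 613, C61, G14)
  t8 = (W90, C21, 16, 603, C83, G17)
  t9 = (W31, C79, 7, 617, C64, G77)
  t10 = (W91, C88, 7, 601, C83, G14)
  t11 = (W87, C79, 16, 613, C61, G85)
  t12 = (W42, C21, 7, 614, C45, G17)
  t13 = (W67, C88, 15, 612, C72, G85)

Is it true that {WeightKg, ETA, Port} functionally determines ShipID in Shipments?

(WeightKg=C21, ETA=16, Port=G85): row 1 → ShipID = W13 ✓
(WeightKg=C79, ETA=16, Port=G17): row 2 → ShipID = W91 ✓
(WeightKg=C79, ETA=15, Port=G77): rows 3, 5 → ShipID takes values {W80, W75} — violation
(WeightKg=C79, ETA=16, Port=G85): rows 4, 11 → ShipID takes values {W90, W87} — violation
(WeightKg=C21, ETA=15, Port=G17): row 6 → ShipID = W34 ✓
(WeightKg=C21, ETA=15, Port=G14): row 7 → ShipID = W90 ✓
(WeightKg=C21, ETA=16, Port=G17): row 8 → ShipID = W90 ✓
(WeightKg=C79, ETA=7, Port=G77): row 9 → ShipID = W31 ✓
(WeightKg=C88, ETA=7, Port=G14): row 10 → ShipID = W91 ✓
(WeightKg=C21, ETA=7, Port=G17): row 12 → ShipID = W42 ✓
(WeightKg=C88, ETA=15, Port=G85): row 13 → ShipID = W67 ✓
Two rows agree on {WeightKg, ETA, Port} but differ on ShipID, so {WeightKg, ETA, Port} -> ShipID does not hold.

No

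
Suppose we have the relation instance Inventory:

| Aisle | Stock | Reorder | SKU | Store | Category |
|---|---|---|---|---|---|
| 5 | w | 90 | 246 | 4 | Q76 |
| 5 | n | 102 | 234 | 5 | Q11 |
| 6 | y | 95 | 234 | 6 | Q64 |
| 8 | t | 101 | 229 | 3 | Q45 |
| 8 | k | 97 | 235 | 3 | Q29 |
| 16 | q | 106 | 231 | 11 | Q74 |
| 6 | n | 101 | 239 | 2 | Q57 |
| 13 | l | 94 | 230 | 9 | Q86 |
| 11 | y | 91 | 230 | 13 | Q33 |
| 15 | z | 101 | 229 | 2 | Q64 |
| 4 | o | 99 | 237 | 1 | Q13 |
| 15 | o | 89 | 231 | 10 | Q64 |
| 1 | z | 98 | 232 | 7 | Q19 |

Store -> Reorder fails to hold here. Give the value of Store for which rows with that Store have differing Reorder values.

Store=4: 1 row → Reorder = 90 ✓
Store=5: 1 row → Reorder = 102 ✓
Store=6: 1 row → Reorder = 95 ✓
Store=3: 2 rows → Reorder takes values {101, 97} — violation
Store=11: 1 row → Reorder = 106 ✓
Store=2: 2 rows → Reorder = 101, 101 ✓
Store=9: 1 row → Reorder = 94 ✓
Store=13: 1 row → Reorder = 91 ✓
Store=1: 1 row → Reorder = 99 ✓
Store=10: 1 row → Reorder = 89 ✓
Store=7: 1 row → Reorder = 98 ✓
The only Store value with inconsistent Reorder is Store=3.

3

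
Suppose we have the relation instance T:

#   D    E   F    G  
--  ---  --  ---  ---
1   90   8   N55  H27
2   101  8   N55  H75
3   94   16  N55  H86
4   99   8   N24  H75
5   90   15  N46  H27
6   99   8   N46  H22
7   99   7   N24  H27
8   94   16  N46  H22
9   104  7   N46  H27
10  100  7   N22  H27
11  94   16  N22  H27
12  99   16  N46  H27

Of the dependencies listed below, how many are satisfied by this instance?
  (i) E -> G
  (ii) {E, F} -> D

(i) E -> G: E=8: rows 1, 2, 4, 6 → G takes values {H27, H75, H22} — violation; E=16: rows 3, 8, 11, 12 → G takes values {H86, H22, H27} — violation — fails.
(ii) {E, F} -> D: (E=8, F=N55): rows 1, 2 → D takes values {90, 101} — violation; (E=16, F=N46): rows 8, 12 → D takes values {94, 99} — violation — fails.
None of the 2 dependencies hold.

0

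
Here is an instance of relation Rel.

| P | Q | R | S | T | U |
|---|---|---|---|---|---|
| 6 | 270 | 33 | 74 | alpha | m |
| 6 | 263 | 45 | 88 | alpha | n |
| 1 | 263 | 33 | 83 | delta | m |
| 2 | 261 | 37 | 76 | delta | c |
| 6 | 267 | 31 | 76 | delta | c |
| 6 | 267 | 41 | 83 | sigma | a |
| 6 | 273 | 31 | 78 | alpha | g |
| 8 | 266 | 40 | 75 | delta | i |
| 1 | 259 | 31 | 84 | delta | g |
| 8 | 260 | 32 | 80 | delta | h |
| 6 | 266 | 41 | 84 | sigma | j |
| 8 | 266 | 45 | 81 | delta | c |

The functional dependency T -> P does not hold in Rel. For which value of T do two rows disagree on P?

T=alpha: 3 rows → P = 6, 6, 6 ✓
T=delta: 7 rows → P takes values {1, 2, 6, 8} — violation
T=sigma: 2 rows → P = 6, 6 ✓
The only T value with inconsistent P is T=delta.

delta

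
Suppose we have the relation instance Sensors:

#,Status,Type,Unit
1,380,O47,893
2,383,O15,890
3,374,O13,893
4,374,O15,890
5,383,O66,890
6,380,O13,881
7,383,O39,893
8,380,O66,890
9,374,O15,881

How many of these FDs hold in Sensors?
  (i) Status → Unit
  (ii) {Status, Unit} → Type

0

(i) Status → Unit: Status=380: rows 1, 6, 8 → Unit takes values {893, 881, 890} — violation; Status=383: rows 2, 5, 7 → Unit takes values {890, 893} — violation; Status=374: rows 3, 4, 9 → Unit takes values {893, 890, 881} — violation — fails.
(ii) {Status, Unit} → Type: (Status=383, Unit=890): rows 2, 5 → Type takes values {O15, O66} — violation — fails.
None of the 2 dependencies hold.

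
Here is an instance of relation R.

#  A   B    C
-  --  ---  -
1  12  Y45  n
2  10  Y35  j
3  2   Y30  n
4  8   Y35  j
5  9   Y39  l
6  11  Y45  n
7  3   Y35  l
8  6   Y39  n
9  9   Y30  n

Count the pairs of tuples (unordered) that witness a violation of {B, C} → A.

(B=Y45, C=n): violating pairs (1,6) — 1 pair.
(B=Y35, C=j): violating pairs (2,4) — 1 pair.
(B=Y30, C=n): violating pairs (3,9) — 1 pair.

3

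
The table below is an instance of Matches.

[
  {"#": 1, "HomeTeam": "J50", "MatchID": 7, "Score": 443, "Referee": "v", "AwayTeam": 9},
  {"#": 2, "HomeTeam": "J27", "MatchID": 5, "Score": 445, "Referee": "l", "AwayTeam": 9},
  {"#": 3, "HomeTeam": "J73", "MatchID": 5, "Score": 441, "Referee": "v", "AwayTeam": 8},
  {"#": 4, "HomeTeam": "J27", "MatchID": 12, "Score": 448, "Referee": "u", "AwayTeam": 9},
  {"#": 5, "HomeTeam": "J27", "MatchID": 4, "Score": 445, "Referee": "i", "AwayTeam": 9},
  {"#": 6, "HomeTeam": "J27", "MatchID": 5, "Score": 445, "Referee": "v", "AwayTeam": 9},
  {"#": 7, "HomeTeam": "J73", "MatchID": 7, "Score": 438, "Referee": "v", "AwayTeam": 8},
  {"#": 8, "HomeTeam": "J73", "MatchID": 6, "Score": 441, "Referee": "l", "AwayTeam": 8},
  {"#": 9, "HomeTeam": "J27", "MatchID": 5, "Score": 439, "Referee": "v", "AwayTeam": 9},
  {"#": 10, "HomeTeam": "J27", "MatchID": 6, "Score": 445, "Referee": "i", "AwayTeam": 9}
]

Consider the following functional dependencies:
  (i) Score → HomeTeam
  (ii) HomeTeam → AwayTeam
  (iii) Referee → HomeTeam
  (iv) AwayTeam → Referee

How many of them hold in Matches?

2

(i) Score → HomeTeam: every LHS value maps to a single RHS value — holds.
(ii) HomeTeam → AwayTeam: every LHS value maps to a single RHS value — holds.
(iii) Referee → HomeTeam: Referee=v: rows 1, 3, 6, 7, 9 → HomeTeam takes values {J50, J73, J27} — violation; Referee=l: rows 2, 8 → HomeTeam takes values {J27, J73} — violation — fails.
(iv) AwayTeam → Referee: AwayTeam=9: rows 1, 2, 4, 5, 6, 9, 10 → Referee takes values {v, l, u, i} — violation; AwayTeam=8: rows 3, 7, 8 → Referee takes values {v, l} — violation — fails.
2 of the 4 dependencies hold.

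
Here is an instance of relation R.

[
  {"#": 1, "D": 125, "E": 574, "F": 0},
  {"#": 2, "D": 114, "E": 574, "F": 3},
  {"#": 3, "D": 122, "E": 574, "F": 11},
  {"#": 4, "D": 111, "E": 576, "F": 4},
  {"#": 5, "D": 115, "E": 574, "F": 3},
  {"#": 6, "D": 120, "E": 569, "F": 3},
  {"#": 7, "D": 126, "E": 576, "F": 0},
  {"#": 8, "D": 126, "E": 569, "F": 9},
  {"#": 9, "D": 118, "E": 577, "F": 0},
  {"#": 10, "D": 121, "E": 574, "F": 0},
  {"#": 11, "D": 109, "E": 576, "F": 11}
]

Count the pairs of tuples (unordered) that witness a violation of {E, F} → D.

2

(E=574, F=0): violating pairs (1,10) — 1 pair.
(E=574, F=3): violating pairs (2,5) — 1 pair.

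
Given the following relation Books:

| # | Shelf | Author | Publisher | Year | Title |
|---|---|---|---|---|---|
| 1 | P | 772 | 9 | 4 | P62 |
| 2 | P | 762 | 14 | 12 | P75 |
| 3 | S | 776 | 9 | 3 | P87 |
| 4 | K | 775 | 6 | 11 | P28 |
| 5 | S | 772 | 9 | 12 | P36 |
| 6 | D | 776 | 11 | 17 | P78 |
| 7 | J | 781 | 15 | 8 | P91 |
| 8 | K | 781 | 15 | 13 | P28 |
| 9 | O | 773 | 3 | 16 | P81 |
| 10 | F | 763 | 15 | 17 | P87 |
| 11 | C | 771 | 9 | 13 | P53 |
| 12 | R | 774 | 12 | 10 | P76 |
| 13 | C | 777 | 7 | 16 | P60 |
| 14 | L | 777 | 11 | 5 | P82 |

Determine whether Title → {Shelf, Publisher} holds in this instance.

No

Title=P62: row 1 → {Shelf,Publisher} = (P, 9) ✓
Title=P75: row 2 → {Shelf,Publisher} = (P, 14) ✓
Title=P87: rows 3, 10 → {Shelf,Publisher} takes values {(S, 9), (F, 15)} — violation
Title=P28: rows 4, 8 → {Shelf,Publisher} takes values {(K, 6), (K, 15)} — violation
Title=P36: row 5 → {Shelf,Publisher} = (S, 9) ✓
Title=P78: row 6 → {Shelf,Publisher} = (D, 11) ✓
Title=P91: row 7 → {Shelf,Publisher} = (J, 15) ✓
Title=P81: row 9 → {Shelf,Publisher} = (O, 3) ✓
Title=P53: row 11 → {Shelf,Publisher} = (C, 9) ✓
Title=P76: row 12 → {Shelf,Publisher} = (R, 12) ✓
Title=P60: row 13 → {Shelf,Publisher} = (C, 7) ✓
Title=P82: row 14 → {Shelf,Publisher} = (L, 11) ✓
Two rows agree on Title but differ on {Shelf, Publisher}, so Title → {Shelf, Publisher} does not hold.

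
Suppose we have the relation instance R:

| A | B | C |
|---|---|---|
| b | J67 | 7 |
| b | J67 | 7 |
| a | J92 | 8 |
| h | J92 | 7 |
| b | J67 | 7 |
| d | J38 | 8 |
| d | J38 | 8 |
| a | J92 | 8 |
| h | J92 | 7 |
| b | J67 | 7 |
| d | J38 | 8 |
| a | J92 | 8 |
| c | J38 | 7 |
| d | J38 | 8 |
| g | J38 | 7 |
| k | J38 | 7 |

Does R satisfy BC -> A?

No

(B=J67, C=7): 4 rows → A = b, b, b, b ✓
(B=J92, C=8): 3 rows → A = a, a, a ✓
(B=J92, C=7): 2 rows → A = h, h ✓
(B=J38, C=8): 4 rows → A = d, d, d, d ✓
(B=J38, C=7): 3 rows → A takes values {c, g, k} — violation
Two rows agree on BC but differ on A, so BC -> A does not hold.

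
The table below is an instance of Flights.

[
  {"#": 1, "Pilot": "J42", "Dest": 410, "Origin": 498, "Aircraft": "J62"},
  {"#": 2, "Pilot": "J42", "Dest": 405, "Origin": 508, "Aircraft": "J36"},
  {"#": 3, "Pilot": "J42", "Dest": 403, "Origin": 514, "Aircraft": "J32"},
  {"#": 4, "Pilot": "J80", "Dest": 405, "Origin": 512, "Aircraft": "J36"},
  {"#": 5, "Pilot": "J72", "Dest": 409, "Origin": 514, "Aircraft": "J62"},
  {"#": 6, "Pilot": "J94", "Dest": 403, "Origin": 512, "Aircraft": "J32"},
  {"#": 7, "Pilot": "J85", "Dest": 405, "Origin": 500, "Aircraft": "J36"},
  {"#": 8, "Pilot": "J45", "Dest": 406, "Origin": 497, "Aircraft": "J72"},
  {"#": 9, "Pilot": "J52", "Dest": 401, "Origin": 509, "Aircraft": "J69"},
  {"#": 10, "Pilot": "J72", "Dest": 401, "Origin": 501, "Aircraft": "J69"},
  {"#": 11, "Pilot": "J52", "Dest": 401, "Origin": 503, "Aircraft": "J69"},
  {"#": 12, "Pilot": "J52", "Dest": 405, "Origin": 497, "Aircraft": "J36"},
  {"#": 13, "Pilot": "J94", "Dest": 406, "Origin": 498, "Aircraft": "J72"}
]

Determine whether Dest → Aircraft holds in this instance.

Yes

Dest=410: row 1 → Aircraft = J62 ✓
Dest=405: rows 2, 4, 7, 12 → Aircraft = J36, J36, J36, J36 ✓
Dest=403: rows 3, 6 → Aircraft = J32, J32 ✓
Dest=409: row 5 → Aircraft = J62 ✓
Dest=406: rows 8, 13 → Aircraft = J72, J72 ✓
Dest=401: rows 9, 10, 11 → Aircraft = J69, J69, J69 ✓
Every Dest value is associated with a single Aircraft value, so Dest → Aircraft holds.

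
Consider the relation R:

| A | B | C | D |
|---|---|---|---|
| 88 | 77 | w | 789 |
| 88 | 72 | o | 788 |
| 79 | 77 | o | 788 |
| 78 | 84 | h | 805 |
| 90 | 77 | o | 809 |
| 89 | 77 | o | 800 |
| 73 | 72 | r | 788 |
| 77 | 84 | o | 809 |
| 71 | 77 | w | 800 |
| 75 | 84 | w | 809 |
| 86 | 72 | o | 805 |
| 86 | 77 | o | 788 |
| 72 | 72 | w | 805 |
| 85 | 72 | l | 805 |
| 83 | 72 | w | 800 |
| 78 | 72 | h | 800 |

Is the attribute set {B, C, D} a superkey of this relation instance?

Two distinct rows share (B=77, C=o, D=788), so {B, C, D} does not determine every attribute — not a superkey.

No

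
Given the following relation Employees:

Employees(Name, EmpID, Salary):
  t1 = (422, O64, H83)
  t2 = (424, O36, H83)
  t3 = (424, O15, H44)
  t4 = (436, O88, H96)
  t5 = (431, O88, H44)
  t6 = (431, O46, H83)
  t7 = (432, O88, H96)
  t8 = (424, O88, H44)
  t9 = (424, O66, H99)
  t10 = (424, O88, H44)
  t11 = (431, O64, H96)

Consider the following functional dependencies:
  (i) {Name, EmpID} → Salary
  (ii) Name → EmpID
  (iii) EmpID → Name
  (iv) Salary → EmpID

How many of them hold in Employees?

(i) {Name, EmpID} → Salary: every LHS value maps to a single RHS value — holds.
(ii) Name → EmpID: Name=424: rows 2, 3, 8, 9, 10 → EmpID takes values {O36, O15, O88, O66} — violation; Name=431: rows 5, 6, 11 → EmpID takes values {O88, O46, O64} — violation — fails.
(iii) EmpID → Name: EmpID=O64: rows 1, 11 → Name takes values {422, 431} — violation; EmpID=O88: rows 4, 5, 7, 8, 10 → Name takes values {436, 431, 432, 424} — violation — fails.
(iv) Salary → EmpID: Salary=H83: rows 1, 2, 6 → EmpID takes values {O64, O36, O46} — violation; Salary=H44: rows 3, 5, 8, 10 → EmpID takes values {O15, O88} — violation; Salary=H96: rows 4, 7, 11 → EmpID takes values {O88, O64} — violation — fails.
1 of the 4 dependencies holds.

1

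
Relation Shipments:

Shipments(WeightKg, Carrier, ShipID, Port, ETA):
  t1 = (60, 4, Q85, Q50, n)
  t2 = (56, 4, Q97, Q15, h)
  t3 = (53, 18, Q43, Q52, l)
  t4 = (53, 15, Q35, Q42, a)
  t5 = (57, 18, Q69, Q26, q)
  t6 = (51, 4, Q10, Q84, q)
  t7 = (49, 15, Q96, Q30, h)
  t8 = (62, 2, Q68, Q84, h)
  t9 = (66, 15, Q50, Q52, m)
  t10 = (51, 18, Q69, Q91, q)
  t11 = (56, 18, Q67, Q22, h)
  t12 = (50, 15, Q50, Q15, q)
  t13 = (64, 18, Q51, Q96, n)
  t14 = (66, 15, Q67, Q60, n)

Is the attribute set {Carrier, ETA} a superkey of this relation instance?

Rows 5 and 10 have the same {Carrier, ETA} value (Carrier=18, ETA=q) but are distinct tuples, so {Carrier, ETA} does not determine every attribute — not a superkey.

No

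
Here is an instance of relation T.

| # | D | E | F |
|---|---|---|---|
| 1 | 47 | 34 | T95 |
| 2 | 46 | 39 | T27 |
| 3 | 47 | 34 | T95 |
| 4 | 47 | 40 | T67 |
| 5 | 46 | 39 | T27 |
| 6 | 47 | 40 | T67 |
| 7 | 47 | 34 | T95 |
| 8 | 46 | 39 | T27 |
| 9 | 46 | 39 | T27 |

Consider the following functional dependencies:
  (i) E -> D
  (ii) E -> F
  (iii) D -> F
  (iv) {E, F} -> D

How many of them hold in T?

(i) E -> D: every LHS value maps to a single RHS value — holds.
(ii) E -> F: every LHS value maps to a single RHS value — holds.
(iii) D -> F: D=47: rows 1, 3, 4, 6, 7 → F takes values {T95, T67} — violation — fails.
(iv) {E, F} -> D: every LHS value maps to a single RHS value — holds.
3 of the 4 dependencies hold.

3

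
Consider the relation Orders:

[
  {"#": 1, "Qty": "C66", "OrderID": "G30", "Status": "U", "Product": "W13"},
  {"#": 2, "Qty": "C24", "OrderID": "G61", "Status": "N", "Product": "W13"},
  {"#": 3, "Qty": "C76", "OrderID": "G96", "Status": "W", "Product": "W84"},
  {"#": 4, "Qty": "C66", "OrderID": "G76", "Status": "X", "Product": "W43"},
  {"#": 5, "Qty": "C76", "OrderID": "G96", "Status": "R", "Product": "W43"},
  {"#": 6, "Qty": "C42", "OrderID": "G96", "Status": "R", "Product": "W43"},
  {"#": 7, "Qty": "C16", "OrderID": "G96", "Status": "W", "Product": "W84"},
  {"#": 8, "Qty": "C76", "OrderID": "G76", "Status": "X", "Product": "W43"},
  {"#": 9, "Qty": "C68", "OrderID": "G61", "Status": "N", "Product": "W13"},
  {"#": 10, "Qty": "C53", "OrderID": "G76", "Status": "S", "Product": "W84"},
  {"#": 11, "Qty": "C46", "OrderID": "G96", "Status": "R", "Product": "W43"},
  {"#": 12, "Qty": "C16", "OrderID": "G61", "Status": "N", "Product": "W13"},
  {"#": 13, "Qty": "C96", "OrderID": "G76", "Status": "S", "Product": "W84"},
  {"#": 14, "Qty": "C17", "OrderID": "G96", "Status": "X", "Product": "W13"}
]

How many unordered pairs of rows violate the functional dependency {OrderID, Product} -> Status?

(OrderID=G61, Product=W13): all 3 rows agree on Status — 0 pairs.
(OrderID=G96, Product=W84): all 2 rows agree on Status — 0 pairs.
(OrderID=G76, Product=W43): all 2 rows agree on Status — 0 pairs.
(OrderID=G96, Product=W43): all 3 rows agree on Status — 0 pairs.
(OrderID=G76, Product=W84): all 2 rows agree on Status — 0 pairs.

0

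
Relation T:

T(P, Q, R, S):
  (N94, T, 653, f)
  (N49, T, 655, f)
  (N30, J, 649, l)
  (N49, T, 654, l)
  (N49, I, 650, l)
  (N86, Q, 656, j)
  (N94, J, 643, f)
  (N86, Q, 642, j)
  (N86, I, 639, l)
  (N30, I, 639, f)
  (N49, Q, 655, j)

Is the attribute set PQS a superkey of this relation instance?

Two distinct rows share (P=N86, Q=Q, S=j), so PQS does not determine every attribute — not a superkey.

No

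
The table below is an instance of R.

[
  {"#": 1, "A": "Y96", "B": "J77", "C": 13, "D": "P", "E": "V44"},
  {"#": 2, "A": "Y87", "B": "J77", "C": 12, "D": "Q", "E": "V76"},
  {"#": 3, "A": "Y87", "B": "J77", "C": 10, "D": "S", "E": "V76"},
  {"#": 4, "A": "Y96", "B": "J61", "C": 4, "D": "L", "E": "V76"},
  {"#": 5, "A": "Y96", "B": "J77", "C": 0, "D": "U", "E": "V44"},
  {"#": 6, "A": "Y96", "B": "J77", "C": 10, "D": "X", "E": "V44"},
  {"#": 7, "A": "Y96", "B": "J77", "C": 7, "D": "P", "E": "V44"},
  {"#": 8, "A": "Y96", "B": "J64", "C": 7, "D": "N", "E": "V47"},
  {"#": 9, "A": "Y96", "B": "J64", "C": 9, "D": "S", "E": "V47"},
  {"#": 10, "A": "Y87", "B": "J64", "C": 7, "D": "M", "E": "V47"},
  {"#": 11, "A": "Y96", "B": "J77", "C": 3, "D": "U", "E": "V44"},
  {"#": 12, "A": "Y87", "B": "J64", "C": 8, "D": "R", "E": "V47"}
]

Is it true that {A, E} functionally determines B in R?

Yes

(A=Y96, E=V44): rows 1, 5, 6, 7, 11 → B = J77, J77, J77, J77, J77 ✓
(A=Y87, E=V76): rows 2, 3 → B = J77, J77 ✓
(A=Y96, E=V76): row 4 → B = J61 ✓
(A=Y96, E=V47): rows 8, 9 → B = J64, J64 ✓
(A=Y87, E=V47): rows 10, 12 → B = J64, J64 ✓
Every {A, E} value is associated with a single B value, so {A, E} → B holds.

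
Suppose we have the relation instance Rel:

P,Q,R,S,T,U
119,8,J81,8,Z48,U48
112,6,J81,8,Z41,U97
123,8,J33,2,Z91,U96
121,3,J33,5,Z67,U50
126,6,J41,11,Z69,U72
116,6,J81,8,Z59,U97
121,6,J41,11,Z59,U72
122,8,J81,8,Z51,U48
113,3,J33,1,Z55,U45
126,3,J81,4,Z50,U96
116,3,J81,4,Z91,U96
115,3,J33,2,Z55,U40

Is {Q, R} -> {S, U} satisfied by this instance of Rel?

(Q=8, R=J81): 2 rows → {S,U} = (8, U48), (8, U48) ✓
(Q=6, R=J81): 2 rows → {S,U} = (8, U97), (8, U97) ✓
(Q=8, R=J33): 1 row → {S,U} = (2, U96) ✓
(Q=3, R=J33): 3 rows → {S,U} takes values {(5, U50), (1, U45), (2, U40)} — violation
(Q=6, R=J41): 2 rows → {S,U} = (11, U72), (11, U72) ✓
(Q=3, R=J81): 2 rows → {S,U} = (4, U96), (4, U96) ✓
Two rows agree on {Q, R} but differ on {S, U}, so {Q, R} -> {S, U} does not hold.

No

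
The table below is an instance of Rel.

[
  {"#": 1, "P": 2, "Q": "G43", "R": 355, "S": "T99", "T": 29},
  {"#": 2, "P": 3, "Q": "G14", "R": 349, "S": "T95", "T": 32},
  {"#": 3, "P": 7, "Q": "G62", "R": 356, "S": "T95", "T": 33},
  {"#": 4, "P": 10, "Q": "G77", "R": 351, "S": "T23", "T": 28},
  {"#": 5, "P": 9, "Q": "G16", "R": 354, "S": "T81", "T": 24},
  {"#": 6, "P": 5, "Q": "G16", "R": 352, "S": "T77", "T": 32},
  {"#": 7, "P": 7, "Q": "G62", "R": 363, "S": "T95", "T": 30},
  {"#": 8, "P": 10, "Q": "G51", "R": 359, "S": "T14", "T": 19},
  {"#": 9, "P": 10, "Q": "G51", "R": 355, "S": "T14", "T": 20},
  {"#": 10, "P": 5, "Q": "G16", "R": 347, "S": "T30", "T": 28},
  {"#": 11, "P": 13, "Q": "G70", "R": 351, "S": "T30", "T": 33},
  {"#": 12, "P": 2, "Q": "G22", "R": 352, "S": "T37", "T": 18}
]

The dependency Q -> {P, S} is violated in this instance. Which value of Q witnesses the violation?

Q=G43: row 1 → {P,S} = (2, T99) ✓
Q=G14: row 2 → {P,S} = (3, T95) ✓
Q=G62: rows 3, 7 → {P,S} = (7, T95), (7, T95) ✓
Q=G77: row 4 → {P,S} = (10, T23) ✓
Q=G16: rows 5, 6, 10 → {P,S} takes values {(9, T81), (5, T77), (5, T30)} — violation
Q=G51: rows 8, 9 → {P,S} = (10, T14), (10, T14) ✓
Q=G70: row 11 → {P,S} = (13, T30) ✓
Q=G22: row 12 → {P,S} = (2, T37) ✓
The only Q value with inconsistent RHS is Q=G16.

G16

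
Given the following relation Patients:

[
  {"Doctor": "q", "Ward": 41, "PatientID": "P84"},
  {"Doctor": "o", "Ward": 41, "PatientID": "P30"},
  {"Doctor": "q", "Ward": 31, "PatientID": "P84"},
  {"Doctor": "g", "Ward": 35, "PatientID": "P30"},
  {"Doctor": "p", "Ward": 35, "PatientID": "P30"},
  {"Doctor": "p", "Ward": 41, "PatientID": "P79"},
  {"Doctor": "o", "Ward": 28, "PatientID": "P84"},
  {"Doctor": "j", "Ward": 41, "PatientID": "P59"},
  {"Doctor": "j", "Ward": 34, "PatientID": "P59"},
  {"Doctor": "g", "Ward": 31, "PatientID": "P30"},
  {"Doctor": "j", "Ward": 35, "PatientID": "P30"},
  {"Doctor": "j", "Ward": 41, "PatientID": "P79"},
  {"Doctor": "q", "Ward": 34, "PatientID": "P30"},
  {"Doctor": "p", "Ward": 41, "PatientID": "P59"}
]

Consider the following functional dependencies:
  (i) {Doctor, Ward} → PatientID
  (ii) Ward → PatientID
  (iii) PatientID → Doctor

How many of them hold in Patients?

0

(i) {Doctor, Ward} → PatientID: (Doctor=p, Ward=41): 2 rows → PatientID takes values {P79, P59} — violation; (Doctor=j, Ward=41): 2 rows → PatientID takes values {P59, P79} — violation — fails.
(ii) Ward → PatientID: Ward=41: 6 rows → PatientID takes values {P84, P30, P79, P59} — violation; Ward=31: 2 rows → PatientID takes values {P84, P30} — violation; Ward=34: 2 rows → PatientID takes values {P59, P30} — violation — fails.
(iii) PatientID → Doctor: PatientID=P84: 3 rows → Doctor takes values {q, o} — violation; PatientID=P30: 6 rows → Doctor takes values {o, g, p, j, q} — violation; PatientID=P79: 2 rows → Doctor takes values {p, j} — violation; PatientID=P59: 3 rows → Doctor takes values {j, p} — violation — fails.
None of the 3 dependencies hold.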